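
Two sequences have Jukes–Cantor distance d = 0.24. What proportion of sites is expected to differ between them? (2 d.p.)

0.21

p = (3/4)(1 − e^(−4d/3)) = 0.75 × (1 − e^(-0.32)) = 0.75 × (1 − 0.726149) = 0.205388.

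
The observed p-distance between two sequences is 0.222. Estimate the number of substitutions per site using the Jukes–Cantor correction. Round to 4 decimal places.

d = −(3/4) ln(1 − 4p/3) = −0.75 ln(1 − 0.296) = −0.75 ln(0.704)
  = −0.75 × (-0.350977) = 0.263233 substitutions/site.

0.2632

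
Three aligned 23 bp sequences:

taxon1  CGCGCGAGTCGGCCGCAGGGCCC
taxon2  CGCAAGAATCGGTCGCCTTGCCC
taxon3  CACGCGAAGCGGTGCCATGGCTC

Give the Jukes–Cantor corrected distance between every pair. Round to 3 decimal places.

taxon1–taxon2: 7/23 sites differ → p ≈ 0.304348, d = −0.75 ln(1 − 0.405797) = 0.390401 ≈ 0.390.
taxon1–taxon3: 8/23 sites differ → p ≈ 0.347826, d = −0.75 ln(1 − 0.463768) = 0.467391 ≈ 0.467.
taxon2–taxon3: 9/23 sites differ → p ≈ 0.391304, d = −0.75 ln(1 − 0.521739) = 0.553199 ≈ 0.553.

d(taxon1,taxon2) = 0.390, d(taxon1,taxon3) = 0.467, d(taxon2,taxon3) = 0.553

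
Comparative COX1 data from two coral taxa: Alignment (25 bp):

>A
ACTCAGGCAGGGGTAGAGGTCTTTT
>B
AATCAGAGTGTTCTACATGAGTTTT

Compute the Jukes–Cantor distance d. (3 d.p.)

The sequences differ at 11 of 25 sites, so p = 11/25 = 0.44.
d = −(3/4) ln(1 − 4p/3) = −0.75 ln(1 − 0.586667) = −0.75 ln(0.413333)
  = −0.75 × (-0.883502) = 0.662627 substitutions/site.

0.663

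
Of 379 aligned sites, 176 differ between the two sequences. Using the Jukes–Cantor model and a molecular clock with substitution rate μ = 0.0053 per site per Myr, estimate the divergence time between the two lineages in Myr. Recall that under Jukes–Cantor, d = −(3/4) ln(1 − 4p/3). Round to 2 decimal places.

p = 176/379 ≈ 0.46438.
d = −(3/4) ln(1 − 4p/3) = −0.75 ln(1 − 0.619173) = −0.75 ln(0.380827)
  = −0.75 × (-0.965410) = 0.724058 substitutions/site.
Under a molecular clock d = 2μt, so t = d/(2μ) = 0.724058 / (2 × 0.0053) = 68.31 Myr.

68.31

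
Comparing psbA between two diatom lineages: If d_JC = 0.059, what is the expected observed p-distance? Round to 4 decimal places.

p = (3/4)(1 − e^(−4d/3)) = 0.75 × (1 − e^(-0.078667)) = 0.75 × (1 − 0.924348) = 0.056739.

0.0567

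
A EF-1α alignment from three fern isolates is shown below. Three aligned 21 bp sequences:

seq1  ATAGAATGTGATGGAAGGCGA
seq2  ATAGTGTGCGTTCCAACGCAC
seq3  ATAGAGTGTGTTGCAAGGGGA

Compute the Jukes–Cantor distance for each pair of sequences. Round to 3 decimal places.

d(seq1,seq2) = 0.635, d(seq1,seq3) = 0.220, d(seq2,seq3) = 0.441

seq1–seq2: 9/21 sites differ → p ≈ 0.428571, d = −0.75 ln(1 − 0.571428) = 0.635472 ≈ 0.635.
seq1–seq3: 4/21 sites differ → p ≈ 0.190476, d = −0.75 ln(1 − 0.253968) = 0.219740 ≈ 0.220.
seq2–seq3: 7/21 sites differ → p ≈ 0.333333, d = −0.75 ln(1 − 0.444444) = 0.440839 ≈ 0.441.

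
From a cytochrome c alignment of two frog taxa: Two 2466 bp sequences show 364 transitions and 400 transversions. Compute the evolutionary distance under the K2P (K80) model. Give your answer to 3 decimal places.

P = 364/2466 ≈ 0.147607 and Q = 400/2466 ≈ 0.162206.
Under the Kimura two-parameter model, d = −½ ln(1 − 2P − Q) − ¼ ln(1 − 2Q).
1 − 2P − Q = 0.54258, giving −½ ln(0.54258) = 0.305710.
1 − 2Q = 0.675588, giving −¼ ln(0.675588) = 0.098043.
d = 0.305710 + 0.098043 = 0.403753.

0.404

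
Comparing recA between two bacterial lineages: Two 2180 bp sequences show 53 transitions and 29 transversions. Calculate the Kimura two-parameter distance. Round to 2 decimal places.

0.04

P = 53/2180 ≈ 0.024312 and Q = 29/2180 ≈ 0.013303.
Under the Kimura two-parameter model, d = −½ ln(1 − 2P − Q) − ¼ ln(1 − 2Q).
1 − 2P − Q = 0.938073, giving −½ ln(0.938073) = 0.031964.
1 − 2Q = 0.973394, giving −¼ ln(0.973394) = 0.006742.
d = 0.031964 + 0.006742 = 0.038706.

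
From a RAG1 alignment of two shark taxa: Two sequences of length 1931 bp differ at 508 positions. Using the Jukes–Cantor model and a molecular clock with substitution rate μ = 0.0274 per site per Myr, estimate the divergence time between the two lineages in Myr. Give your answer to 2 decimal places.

5.91

p = 508/1931 ≈ 0.263076.
d = −(3/4) ln(1 − 4p/3) = −0.75 ln(1 − 0.350768) = −0.75 ln(0.649232)
  = −0.75 × (-0.431965) = 0.323974 substitutions/site.
Under a molecular clock d = 2μt, so t = d/(2μ) = 0.323974 / (2 × 0.0274) = 5.91 Myr.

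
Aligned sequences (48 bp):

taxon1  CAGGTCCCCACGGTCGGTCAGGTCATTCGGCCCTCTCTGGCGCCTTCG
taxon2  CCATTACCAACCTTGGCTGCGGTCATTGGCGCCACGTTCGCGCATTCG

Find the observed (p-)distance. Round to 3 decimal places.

The sequences differ at 19 of 48 positions.
p = 19/48 = 0.395833… ≈ 0.396 (to 3 d.p.).

0.396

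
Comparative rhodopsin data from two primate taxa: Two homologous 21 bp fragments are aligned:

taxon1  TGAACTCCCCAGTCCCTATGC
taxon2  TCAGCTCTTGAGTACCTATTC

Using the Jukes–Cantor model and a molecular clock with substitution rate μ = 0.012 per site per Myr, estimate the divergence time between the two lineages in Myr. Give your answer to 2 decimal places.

18.37

The sequences differ at 7 of 21 sites (2, 4, 8, 9, 10, 14, 20), so p = 7/21 ≈ 0.333333.
d = −(3/4) ln(1 − 4p/3) = −0.75 ln(1 − 0.444444) = −0.75 ln(0.555556)
  = −0.75 × (-0.587786) = 0.440840 substitutions/site.
Under a molecular clock d = 2μt, so t = d/(2μ) = 0.440840 / (2 × 0.012) = 18.37 Myr.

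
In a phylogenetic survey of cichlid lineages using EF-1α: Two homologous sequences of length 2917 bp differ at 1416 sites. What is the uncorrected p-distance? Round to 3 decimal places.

p = 1416/2917 = 0.485430… ≈ 0.485 (to 3 d.p.).

0.485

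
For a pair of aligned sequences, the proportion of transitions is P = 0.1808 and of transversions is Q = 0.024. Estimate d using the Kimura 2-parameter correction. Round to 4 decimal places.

Under the Kimura two-parameter model, d = −½ ln(1 − 2P − Q) − ¼ ln(1 − 2Q).
1 − 2P − Q = 0.6144, giving −½ ln(0.6144) = 0.243555.
1 − 2Q = 0.952, giving −¼ ln(0.952) = 0.012298.
d = 0.243555 + 0.012298 = 0.255853.

0.2559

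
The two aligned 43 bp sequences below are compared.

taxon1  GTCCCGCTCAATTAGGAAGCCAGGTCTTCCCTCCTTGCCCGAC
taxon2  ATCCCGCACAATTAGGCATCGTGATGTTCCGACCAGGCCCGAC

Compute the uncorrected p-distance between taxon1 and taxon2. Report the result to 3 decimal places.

The sequences differ at 12 of 43 positions.
p = 12/43 = 0.279069… ≈ 0.279 (to 3 d.p.).

0.279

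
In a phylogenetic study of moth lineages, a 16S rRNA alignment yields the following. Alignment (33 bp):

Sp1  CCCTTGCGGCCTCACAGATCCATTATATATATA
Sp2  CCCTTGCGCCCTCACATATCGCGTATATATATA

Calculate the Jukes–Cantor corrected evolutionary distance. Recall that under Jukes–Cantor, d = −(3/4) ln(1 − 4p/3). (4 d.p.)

The sequences differ at 5 of 33 sites (9, 17, 21, 22, 23), so p = 5/33 ≈ 0.151515.
d = −(3/4) ln(1 − 4p/3) = −0.75 ln(1 − 0.20202) = −0.75 ln(0.79798)
  = −0.75 × (-0.225672) = 0.169254 substitutions/site.

0.1693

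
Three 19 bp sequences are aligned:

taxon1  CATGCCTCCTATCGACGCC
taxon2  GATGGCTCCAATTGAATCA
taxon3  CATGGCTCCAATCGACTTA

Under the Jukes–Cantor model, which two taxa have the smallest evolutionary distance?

taxon2 and taxon3

taxon1–taxon2: 7/19 differ, p = 0.368, d = 0.507.
taxon1–taxon3: 5/19 differ, p = 0.263, d = 0.324.
taxon2–taxon3: 4/19 differ, p = 0.211, d = 0.247.
The smallest distance is between taxon2 and taxon3.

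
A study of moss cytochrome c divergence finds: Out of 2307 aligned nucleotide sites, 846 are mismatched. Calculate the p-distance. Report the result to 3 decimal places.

0.367

p = 846/2307 = 0.366710… ≈ 0.367 (to 3 d.p.).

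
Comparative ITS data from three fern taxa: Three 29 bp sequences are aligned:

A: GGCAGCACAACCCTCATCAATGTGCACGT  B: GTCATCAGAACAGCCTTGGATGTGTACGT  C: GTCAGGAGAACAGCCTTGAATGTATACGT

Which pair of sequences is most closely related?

B and C

A–B: 10/29 differ, p = 0.345, d = 0.462.
A–C: 10/29 differ, p = 0.345, d = 0.462.
B–C: 4/29 differ, p = 0.138, d = 0.152.
The smallest distance is between B and C.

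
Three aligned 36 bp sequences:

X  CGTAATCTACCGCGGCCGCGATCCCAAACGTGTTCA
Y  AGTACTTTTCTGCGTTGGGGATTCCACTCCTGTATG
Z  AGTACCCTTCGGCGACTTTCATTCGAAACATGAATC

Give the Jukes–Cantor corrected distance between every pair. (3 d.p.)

d(X,Y) = 0.673, d(X,Z) = 0.745, d(Y,Z) = 0.608

X–Y: 16/36 sites differ → p ≈ 0.444444, d = −0.75 ln(1 − 0.592592) = 0.673455 ≈ 0.673.
X–Z: 17/36 sites differ → p ≈ 0.472222, d = −0.75 ln(1 − 0.629629) = 0.744938 ≈ 0.745.
Y–Z: 15/36 sites differ → p ≈ 0.416667, d = −0.75 ln(1 − 0.555556) = 0.608198 ≈ 0.608.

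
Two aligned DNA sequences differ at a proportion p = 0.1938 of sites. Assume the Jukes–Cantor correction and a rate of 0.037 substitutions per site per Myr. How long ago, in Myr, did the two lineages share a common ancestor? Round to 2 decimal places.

3.03

d = −(3/4) ln(1 − 4p/3) = −0.75 ln(1 − 0.2584) = −0.75 ln(0.7416)
  = −0.75 × (-0.298945) = 0.224209 substitutions/site.
Under a molecular clock d = 2μt, so t = d/(2μ) = 0.224209 / (2 × 0.037) = 3.03 Myr.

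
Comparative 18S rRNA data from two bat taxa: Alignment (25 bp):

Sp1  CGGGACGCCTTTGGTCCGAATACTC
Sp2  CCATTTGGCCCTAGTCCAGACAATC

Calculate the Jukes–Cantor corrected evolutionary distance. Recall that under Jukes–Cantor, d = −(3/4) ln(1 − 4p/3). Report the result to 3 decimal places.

The sequences differ at 13 of 25 sites, so p = 13/25 = 0.52.
d = −(3/4) ln(1 − 4p/3) = −0.75 ln(1 − 0.693333) = −0.75 ln(0.306667)
  = −0.75 × (-1.181993) = 0.886495 substitutions/site.

0.886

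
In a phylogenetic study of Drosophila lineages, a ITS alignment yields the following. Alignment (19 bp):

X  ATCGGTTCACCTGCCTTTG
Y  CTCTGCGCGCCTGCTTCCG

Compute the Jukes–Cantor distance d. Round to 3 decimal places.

The sequences differ at 8 of 19 sites (1, 4, 6, 7, 9, 15, 17, 18), so p = 8/19 ≈ 0.421053.
d = −(3/4) ln(1 − 4p/3) = −0.75 ln(1 − 0.561404) = −0.75 ln(0.438596)
  = −0.75 × (-0.824177) = 0.618133 substitutions/site.

0.618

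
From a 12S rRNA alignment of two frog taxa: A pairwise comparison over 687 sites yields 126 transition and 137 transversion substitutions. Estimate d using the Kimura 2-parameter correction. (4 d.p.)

0.5448

P = 126/687 ≈ 0.183406 and Q = 137/687 ≈ 0.199418.
Under the Kimura two-parameter model, d = −½ ln(1 − 2P − Q) − ¼ ln(1 − 2Q).
1 − 2P − Q = 0.43377, giving −½ ln(0.43377) = 0.417620.
1 − 2Q = 0.601164, giving −¼ ln(0.601164) = 0.127222.
d = 0.417620 + 0.127222 = 0.544842.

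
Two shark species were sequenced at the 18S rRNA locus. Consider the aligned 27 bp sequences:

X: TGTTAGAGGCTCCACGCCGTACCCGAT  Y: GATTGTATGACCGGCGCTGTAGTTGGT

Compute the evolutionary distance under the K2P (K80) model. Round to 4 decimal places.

0.9901

Of 27 sites, 8 differences are transitions and 6 are transversions, so P = 8/27 ≈ 0.296296 and Q = 6/27 ≈ 0.222222.
Under the Kimura two-parameter model, d = −½ ln(1 − 2P − Q) − ¼ ln(1 − 2Q).
1 − 2P − Q = 0.185186, giving −½ ln(0.185186) = 0.843197.
1 − 2Q = 0.555556, giving −¼ ln(0.555556) = 0.146946.
d = 0.843197 + 0.146946 = 0.990143.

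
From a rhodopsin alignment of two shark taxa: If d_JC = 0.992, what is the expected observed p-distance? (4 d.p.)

p = (3/4)(1 − e^(−4d/3)) = 0.75 × (1 − e^(-1.322667)) = 0.75 × (1 − 0.266424) = 0.550182.

0.5502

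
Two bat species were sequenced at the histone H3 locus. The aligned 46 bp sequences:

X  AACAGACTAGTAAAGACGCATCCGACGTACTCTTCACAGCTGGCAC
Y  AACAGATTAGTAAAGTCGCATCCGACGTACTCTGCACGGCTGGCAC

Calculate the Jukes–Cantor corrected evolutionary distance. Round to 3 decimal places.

0.092

The sequences differ at 4 of 46 sites (7, 16, 34, 38), so p = 4/46 ≈ 0.086957.
d = −(3/4) ln(1 − 4p/3) = −0.75 ln(1 − 0.115943) = −0.75 ln(0.884057)
  = −0.75 × (-0.123234) = 0.092426 substitutions/site.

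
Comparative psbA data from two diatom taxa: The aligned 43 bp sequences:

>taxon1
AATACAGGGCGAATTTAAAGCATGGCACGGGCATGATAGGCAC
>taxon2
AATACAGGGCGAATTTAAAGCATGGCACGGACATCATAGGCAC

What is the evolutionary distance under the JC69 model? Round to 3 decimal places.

0.048

The sequences differ at 2 of 43 sites (31, 35), so p = 2/43 ≈ 0.046512.
d = −(3/4) ln(1 − 4p/3) = −0.75 ln(1 − 0.062016) = −0.75 ln(0.937984)
  = −0.75 × (-0.064022) = 0.048017 substitutions/site.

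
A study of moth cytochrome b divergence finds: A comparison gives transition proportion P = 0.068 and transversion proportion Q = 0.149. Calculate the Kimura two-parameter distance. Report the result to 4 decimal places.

Under the Kimura two-parameter model, d = −½ ln(1 − 2P − Q) − ¼ ln(1 − 2Q).
1 − 2P − Q = 0.715, giving −½ ln(0.715) = 0.167736.
1 − 2Q = 0.702, giving −¼ ln(0.702) = 0.088455.
d = 0.167736 + 0.088455 = 0.256191.

0.2562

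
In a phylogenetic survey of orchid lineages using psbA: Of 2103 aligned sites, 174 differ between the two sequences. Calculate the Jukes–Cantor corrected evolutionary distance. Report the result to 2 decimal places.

0.09

p = 174/2103 ≈ 0.082739.
d = −(3/4) ln(1 − 4p/3) = −0.75 ln(1 − 0.110319) = −0.75 ln(0.889681)
  = −0.75 × (-0.116892) = 0.087669 substitutions/site.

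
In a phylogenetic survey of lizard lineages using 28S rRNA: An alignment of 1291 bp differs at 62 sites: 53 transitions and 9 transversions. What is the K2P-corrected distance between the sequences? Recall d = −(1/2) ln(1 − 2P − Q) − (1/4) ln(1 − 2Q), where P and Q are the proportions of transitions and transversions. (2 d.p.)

0.05

P = 53/1291 ≈ 0.041053 and Q = 9/1291 ≈ 0.006971.
Under the Kimura two-parameter model, d = −½ ln(1 − 2P − Q) − ¼ ln(1 − 2Q).
1 − 2P − Q = 0.910923, giving −½ ln(0.910923) = 0.046648.
1 − 2Q = 0.986058, giving −¼ ln(0.986058) = 0.003510.
d = 0.046648 + 0.003510 = 0.050158.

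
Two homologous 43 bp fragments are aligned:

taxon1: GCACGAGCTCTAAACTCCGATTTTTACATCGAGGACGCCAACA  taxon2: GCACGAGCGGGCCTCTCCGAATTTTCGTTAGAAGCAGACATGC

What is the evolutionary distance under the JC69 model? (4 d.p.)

The sequences differ at 18 of 43 sites, so p = 18/43 ≈ 0.418605.
d = −(3/4) ln(1 − 4p/3) = −0.75 ln(1 − 0.55814) = −0.75 ln(0.44186)
  = −0.75 × (-0.816762) = 0.612572 substitutions/site.

0.6126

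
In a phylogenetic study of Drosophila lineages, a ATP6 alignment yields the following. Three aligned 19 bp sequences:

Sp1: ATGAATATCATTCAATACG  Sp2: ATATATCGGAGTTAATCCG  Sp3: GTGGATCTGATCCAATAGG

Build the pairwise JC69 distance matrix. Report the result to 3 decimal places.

Sp1–Sp2: 8/19 sites differ → p ≈ 0.421053, d = −0.75 ln(1 − 0.561404) = 0.618132 ≈ 0.618.
Sp1–Sp3: 6/19 sites differ → p ≈ 0.315789, d = −0.75 ln(1 − 0.421052) = 0.409907 ≈ 0.410.
Sp2–Sp3: 9/19 sites differ → p ≈ 0.473684, d = −0.75 ln(1 − 0.631579) = 0.748897 ≈ 0.749.

d(Sp1,Sp2) = 0.618, d(Sp1,Sp3) = 0.410, d(Sp2,Sp3) = 0.749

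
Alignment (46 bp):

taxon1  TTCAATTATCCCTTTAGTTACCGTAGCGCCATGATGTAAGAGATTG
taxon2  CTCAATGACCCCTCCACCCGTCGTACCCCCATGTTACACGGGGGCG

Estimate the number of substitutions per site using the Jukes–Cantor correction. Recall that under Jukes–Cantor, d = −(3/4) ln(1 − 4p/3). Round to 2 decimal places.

0.65

The sequences differ at 20 of 46 sites, so p = 20/46 ≈ 0.434783.
d = −(3/4) ln(1 − 4p/3) = −0.75 ln(1 − 0.579711) = −0.75 ln(0.420289)
  = −0.75 × (-0.866813) = 0.650110 substitutions/site.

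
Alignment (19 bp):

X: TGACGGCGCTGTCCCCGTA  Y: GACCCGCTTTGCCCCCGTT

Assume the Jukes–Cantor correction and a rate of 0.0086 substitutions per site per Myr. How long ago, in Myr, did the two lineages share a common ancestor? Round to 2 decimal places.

35.94

The sequences differ at 8 of 19 sites (1, 2, 3, 5, 8, 9, 12, 19), so p = 8/19 ≈ 0.421053.
d = −(3/4) ln(1 − 4p/3) = −0.75 ln(1 − 0.561404) = −0.75 ln(0.438596)
  = −0.75 × (-0.824177) = 0.618133 substitutions/site.
Under a molecular clock d = 2μt, so t = d/(2μ) = 0.618133 / (2 × 0.0086) = 35.94 Myr.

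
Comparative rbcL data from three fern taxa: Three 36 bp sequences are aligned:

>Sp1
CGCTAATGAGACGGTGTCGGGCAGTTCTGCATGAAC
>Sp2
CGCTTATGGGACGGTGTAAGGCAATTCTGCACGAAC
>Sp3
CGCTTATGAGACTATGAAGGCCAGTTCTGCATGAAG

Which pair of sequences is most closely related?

Sp1 and Sp2

Sp1–Sp2: 6/36 differ, p = 0.167, d = 0.188.
Sp1–Sp3: 7/36 differ, p = 0.194, d = 0.225.
Sp2–Sp3: 9/36 differ, p = 0.250, d = 0.304.
The smallest distance is between Sp1 and Sp2.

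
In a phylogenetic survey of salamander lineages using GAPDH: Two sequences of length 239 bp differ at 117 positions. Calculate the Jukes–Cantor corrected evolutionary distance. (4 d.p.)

0.7932

p = 117/239 ≈ 0.48954.
d = −(3/4) ln(1 − 4p/3) = −0.75 ln(1 − 0.65272) = −0.75 ln(0.34728)
  = −0.75 × (-1.057624) = 0.793218 substitutions/site.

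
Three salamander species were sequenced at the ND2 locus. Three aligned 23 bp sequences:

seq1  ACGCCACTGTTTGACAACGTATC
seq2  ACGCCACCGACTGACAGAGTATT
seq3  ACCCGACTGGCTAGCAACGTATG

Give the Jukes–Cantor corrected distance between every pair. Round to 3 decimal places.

seq1–seq2: 6/23 sites differ → p ≈ 0.26087, d = −0.75 ln(1 − 0.347827) = 0.320584 ≈ 0.321.
seq1–seq3: 7/23 sites differ → p ≈ 0.304348, d = −0.75 ln(1 − 0.405797) = 0.390401 ≈ 0.390.
seq2–seq3: 9/23 sites differ → p ≈ 0.391304, d = −0.75 ln(1 − 0.521739) = 0.553199 ≈ 0.553.

d(seq1,seq2) = 0.321, d(seq1,seq3) = 0.390, d(seq2,seq3) = 0.553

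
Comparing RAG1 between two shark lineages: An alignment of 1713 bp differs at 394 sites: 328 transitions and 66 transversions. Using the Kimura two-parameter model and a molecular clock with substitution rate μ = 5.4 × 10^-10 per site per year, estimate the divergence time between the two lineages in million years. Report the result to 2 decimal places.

271.94

P = 328/1713 ≈ 0.191477 and Q = 66/1713 ≈ 0.038529.
Under the Kimura two-parameter model, d = −½ ln(1 − 2P − Q) − ¼ ln(1 − 2Q).
1 − 2P − Q = 0.578517, giving −½ ln(0.578517) = 0.273644.
1 − 2Q = 0.922942, giving −¼ ln(0.922942) = 0.020047.
d = 0.273644 + 0.020047 = 0.293691.
Under a molecular clock d = 2μt, so t = d/(2μ) = 0.293691 / (2 × 5.4 × 10^-10) = 271.94 million years.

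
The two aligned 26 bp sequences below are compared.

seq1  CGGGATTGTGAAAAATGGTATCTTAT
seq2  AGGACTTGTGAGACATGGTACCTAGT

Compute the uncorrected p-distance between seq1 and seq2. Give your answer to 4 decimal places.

0.3077

The sequences differ at 8 of 26 positions (sites 1, 4, 5, 12, 14, 21, 24, 25).
p = 8/26 = 0.307692… ≈ 0.3077 (to 4 d.p.).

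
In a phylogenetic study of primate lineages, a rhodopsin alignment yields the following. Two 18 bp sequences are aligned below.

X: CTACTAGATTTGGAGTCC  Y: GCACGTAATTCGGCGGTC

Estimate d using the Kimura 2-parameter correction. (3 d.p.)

Of 18 sites, 4 differences are transitions and 5 are transversions, so P = 4/18 ≈ 0.222222 and Q = 5/18 ≈ 0.277778.
Under the Kimura two-parameter model, d = −½ ln(1 − 2P − Q) − ¼ ln(1 − 2Q).
1 − 2P − Q = 0.277778, giving −½ ln(0.277778) = 0.640467.
1 − 2Q = 0.444444, giving −¼ ln(0.444444) = 0.202733.
d = 0.640467 + 0.202733 = 0.843200.

0.843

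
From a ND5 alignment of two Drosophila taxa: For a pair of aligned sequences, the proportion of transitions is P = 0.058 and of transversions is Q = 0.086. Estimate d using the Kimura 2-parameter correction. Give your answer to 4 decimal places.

Under the Kimura two-parameter model, d = −½ ln(1 − 2P − Q) − ¼ ln(1 − 2Q).
1 − 2P − Q = 0.798, giving −½ ln(0.798) = 0.112823.
1 − 2Q = 0.828, giving −¼ ln(0.828) = 0.047186.
d = 0.112823 + 0.047186 = 0.160009.

0.1600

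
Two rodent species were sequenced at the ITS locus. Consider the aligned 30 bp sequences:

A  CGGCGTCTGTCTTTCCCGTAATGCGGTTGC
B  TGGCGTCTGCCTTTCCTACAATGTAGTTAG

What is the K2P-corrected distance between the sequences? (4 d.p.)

Of 30 sites, 8 differences are transitions and 1 are transversions, so P = 8/30 ≈ 0.266667 and Q = 1/30 ≈ 0.033333.
Under the Kimura two-parameter model, d = −½ ln(1 − 2P − Q) − ¼ ln(1 − 2Q).
1 − 2P − Q = 0.433333, giving −½ ln(0.433333) = 0.418124.
1 − 2Q = 0.933334, giving −¼ ln(0.933334) = 0.017248.
d = 0.418124 + 0.017248 = 0.435372.

0.4354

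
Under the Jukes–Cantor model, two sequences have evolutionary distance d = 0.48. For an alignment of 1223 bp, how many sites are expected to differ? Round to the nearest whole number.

434

Invert JC69: p = (3/4)(1 − e^(−4d/3)) = 0.75 × (1 − e^(-0.64)) = 0.75 × (1 − 0.527292) = 0.354531.
Expected differing sites = pL ≈ 0.354531 × 1223 = 433.591413 ≈ 434.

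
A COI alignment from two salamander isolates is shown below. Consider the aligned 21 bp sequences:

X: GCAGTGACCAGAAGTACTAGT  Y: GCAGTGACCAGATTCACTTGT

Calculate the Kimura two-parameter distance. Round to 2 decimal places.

0.22

Of 21 sites, 1 differences are transitions and 3 are transversions, so P = 1/21 ≈ 0.047619 and Q = 3/21 ≈ 0.142857.
Under the Kimura two-parameter model, d = −½ ln(1 − 2P − Q) − ¼ ln(1 − 2Q).
1 − 2P − Q = 0.761905, giving −½ ln(0.761905) = 0.135967.
1 − 2Q = 0.714286, giving −¼ ln(0.714286) = 0.084118.
d = 0.135967 + 0.084118 = 0.220085.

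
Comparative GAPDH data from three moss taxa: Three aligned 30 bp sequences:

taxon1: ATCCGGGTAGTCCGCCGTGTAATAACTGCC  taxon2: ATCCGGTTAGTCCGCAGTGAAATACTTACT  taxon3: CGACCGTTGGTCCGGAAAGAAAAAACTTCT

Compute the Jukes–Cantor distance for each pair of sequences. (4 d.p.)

taxon1–taxon2: 7/30 sites differ → p ≈ 0.233333, d = −0.75 ln(1 − 0.311111) = 0.279506 ≈ 0.2795.
taxon1–taxon3: 14/30 sites differ → p ≈ 0.466667, d = −0.75 ln(1 − 0.622223) = 0.730088 ≈ 0.7301.
taxon2–taxon3: 12/30 sites differ → p = 0.4, d = −0.75 ln(1 − 0.533333) = 0.571605 ≈ 0.5716.

d(taxon1,taxon2) = 0.2795, d(taxon1,taxon3) = 0.7301, d(taxon2,taxon3) = 0.5716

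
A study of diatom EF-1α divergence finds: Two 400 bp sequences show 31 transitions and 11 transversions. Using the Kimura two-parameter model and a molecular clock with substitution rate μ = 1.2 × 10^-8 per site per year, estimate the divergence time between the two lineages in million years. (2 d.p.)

P = 31/400 = 0.0775 and Q = 11/400 = 0.0275.
Under the Kimura two-parameter model, d = −½ ln(1 − 2P − Q) − ¼ ln(1 − 2Q).
1 − 2P − Q = 0.8175, giving −½ ln(0.8175) = 0.100752.
1 − 2Q = 0.945, giving −¼ ln(0.945) = 0.014143.
d = 0.100752 + 0.014143 = 0.114895.
Under a molecular clock d = 2μt, so t = d/(2μ) = 0.114895 / (2 × 1.2 × 10^-8) = 4.79 million years.

4.79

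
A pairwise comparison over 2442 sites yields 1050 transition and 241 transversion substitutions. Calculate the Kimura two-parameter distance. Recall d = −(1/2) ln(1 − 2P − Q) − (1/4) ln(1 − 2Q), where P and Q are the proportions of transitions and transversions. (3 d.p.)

1.648

P = 1050/2442 ≈ 0.429975 and Q = 241/2442 ≈ 0.09869.
Under the Kimura two-parameter model, d = −½ ln(1 − 2P − Q) − ¼ ln(1 − 2Q).
1 − 2P − Q = 0.04136, giving −½ ln(0.04136) = 1.592721.
1 − 2Q = 0.80262, giving −¼ ln(0.80262) = 0.054968.
d = 1.592721 + 0.054968 = 1.647689.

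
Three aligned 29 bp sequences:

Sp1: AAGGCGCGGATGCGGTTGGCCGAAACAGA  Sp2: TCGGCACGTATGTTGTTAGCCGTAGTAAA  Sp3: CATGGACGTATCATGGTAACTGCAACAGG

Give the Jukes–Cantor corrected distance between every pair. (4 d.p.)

Sp1–Sp2: 11/29 sites differ → p ≈ 0.37931, d = −0.75 ln(1 − 0.505747) = 0.528531 ≈ 0.5285.
Sp1–Sp3: 14/29 sites differ → p ≈ 0.482759, d = −0.75 ln(1 − 0.643679) = 0.773942 ≈ 0.7739.
Sp2–Sp3: 14/29 sites differ → p ≈ 0.482759, d = −0.75 ln(1 − 0.643679) = 0.773942 ≈ 0.7739.

d(Sp1,Sp2) = 0.5285, d(Sp1,Sp3) = 0.7739, d(Sp2,Sp3) = 0.7739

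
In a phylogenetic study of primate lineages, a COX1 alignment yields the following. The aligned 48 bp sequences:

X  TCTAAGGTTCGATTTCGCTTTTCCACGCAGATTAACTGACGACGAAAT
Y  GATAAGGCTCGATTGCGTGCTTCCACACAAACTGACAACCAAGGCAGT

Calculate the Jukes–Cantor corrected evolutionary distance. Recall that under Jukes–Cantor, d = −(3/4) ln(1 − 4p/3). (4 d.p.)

The sequences differ at 18 of 48 sites, so p = 18/48 = 0.375.
d = −(3/4) ln(1 − 4p/3) = −0.75 ln(1 − 0.5) = −0.75 ln(0.5)
  = −0.75 × (-0.693147) = 0.519860 substitutions/site.

0.5199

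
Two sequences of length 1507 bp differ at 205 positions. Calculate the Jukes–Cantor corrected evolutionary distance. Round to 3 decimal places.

0.150

p = 205/1507 ≈ 0.136032.
d = −(3/4) ln(1 − 4p/3) = −0.75 ln(1 − 0.181376) = −0.75 ln(0.818624)
  = −0.75 × (-0.200130) = 0.150098 substitutions/site.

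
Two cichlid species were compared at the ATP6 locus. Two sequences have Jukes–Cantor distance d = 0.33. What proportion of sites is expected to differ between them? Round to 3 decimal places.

p = (3/4)(1 − e^(−4d/3)) = 0.75 × (1 − e^(-0.44)) = 0.75 × (1 − 0.644036) = 0.266973.

0.267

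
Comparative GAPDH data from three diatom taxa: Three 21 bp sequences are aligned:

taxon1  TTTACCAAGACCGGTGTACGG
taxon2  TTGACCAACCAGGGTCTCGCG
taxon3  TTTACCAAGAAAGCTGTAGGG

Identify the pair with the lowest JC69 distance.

taxon1 and taxon3

taxon1–taxon2: 9/21 differ, p = 0.429, d = 0.635.
taxon1–taxon3: 4/21 differ, p = 0.190, d = 0.220.
taxon2–taxon3: 8/21 differ, p = 0.381, d = 0.532.
The smallest distance is between taxon1 and taxon3.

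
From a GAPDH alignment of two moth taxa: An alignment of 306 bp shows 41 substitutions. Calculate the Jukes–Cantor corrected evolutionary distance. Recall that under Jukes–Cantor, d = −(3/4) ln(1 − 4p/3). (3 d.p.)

p = 41/306 ≈ 0.133987.
d = −(3/4) ln(1 − 4p/3) = −0.75 ln(1 − 0.178649) = −0.75 ln(0.821351)
  = −0.75 × (-0.196805) = 0.147604 substitutions/site.

0.148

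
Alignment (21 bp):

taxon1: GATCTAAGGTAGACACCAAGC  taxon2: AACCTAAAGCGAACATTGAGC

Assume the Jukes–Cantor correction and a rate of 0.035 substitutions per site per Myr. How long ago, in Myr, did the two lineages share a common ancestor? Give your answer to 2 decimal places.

The sequences differ at 9 of 21 sites (1, 3, 8, 10, 11, 12, 16, 17, 18), so p = 9/21 ≈ 0.428571.
d = −(3/4) ln(1 − 4p/3) = −0.75 ln(1 − 0.571428) = −0.75 ln(0.428572)
  = −0.75 × (-0.847297) = 0.635473 substitutions/site.
Under a molecular clock d = 2μt, so t = d/(2μ) = 0.635473 / (2 × 0.035) = 9.08 Myr.

9.08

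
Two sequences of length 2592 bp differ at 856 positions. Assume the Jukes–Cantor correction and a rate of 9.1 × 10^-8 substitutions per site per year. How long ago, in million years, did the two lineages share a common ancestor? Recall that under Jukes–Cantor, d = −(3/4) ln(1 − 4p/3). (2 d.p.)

2.39

p = 856/2592 ≈ 0.330247.
d = −(3/4) ln(1 − 4p/3) = −0.75 ln(1 − 0.440329) = −0.75 ln(0.559671)
  = −0.75 × (-0.580406) = 0.435305 substitutions/site.
Under a molecular clock d = 2μt, so t = d/(2μ) = 0.435305 / (2 × 9.1 × 10^-8) = 2.39 million years.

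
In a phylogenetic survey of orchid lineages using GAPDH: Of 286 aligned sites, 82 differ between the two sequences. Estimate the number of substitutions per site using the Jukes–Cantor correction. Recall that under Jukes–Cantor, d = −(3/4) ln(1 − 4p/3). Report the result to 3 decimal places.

0.361

p = 82/286 ≈ 0.286713.
d = −(3/4) ln(1 − 4p/3) = −0.75 ln(1 − 0.382284) = −0.75 ln(0.617716)
  = −0.75 × (-0.481726) = 0.361295 substitutions/site.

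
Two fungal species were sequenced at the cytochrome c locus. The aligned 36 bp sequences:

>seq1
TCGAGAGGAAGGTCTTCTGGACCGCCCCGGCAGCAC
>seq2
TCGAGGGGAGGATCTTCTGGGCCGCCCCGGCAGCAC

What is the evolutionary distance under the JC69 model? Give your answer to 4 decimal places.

0.1203

The sequences differ at 4 of 36 sites (6, 10, 12, 21), so p = 4/36 ≈ 0.111111.
d = −(3/4) ln(1 − 4p/3) = −0.75 ln(1 − 0.148148) = −0.75 ln(0.851852)
  = −0.75 × (-0.160342) = 0.120257 substitutions/site.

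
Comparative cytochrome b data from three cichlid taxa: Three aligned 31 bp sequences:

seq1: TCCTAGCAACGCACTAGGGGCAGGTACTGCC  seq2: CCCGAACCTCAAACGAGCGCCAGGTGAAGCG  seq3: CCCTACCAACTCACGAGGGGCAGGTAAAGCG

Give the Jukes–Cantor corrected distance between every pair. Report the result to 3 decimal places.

seq1–seq2: 14/31 sites differ → p ≈ 0.451613, d = −0.75 ln(1 − 0.602151) = 0.691262 ≈ 0.691.
seq1–seq3: 7/31 sites differ → p ≈ 0.225806, d = −0.75 ln(1 − 0.301075) = 0.268659 ≈ 0.269.
seq2–seq3: 9/31 sites differ → p ≈ 0.290323, d = −0.75 ln(1 − 0.387097) = 0.367161 ≈ 0.367.

d(seq1,seq2) = 0.691, d(seq1,seq3) = 0.269, d(seq2,seq3) = 0.367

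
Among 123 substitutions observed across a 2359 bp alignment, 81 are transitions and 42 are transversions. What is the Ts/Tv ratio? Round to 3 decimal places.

1.929

R = 81/42 = 1.928571… ≈ 1.929 (to 3 d.p.).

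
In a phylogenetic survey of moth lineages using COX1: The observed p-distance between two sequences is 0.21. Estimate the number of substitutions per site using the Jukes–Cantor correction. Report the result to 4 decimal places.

0.2464

d = −(3/4) ln(1 − 4p/3) = −0.75 ln(1 − 0.28) = −0.75 ln(0.72)
  = −0.75 × (-0.328504) = 0.246378 substitutions/site.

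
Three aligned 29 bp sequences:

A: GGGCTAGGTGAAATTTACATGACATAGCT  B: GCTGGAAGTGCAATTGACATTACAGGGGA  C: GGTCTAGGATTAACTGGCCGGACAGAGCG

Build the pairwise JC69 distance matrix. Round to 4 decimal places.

d(A,B) = 0.6018, d(A,C) = 0.5285, d(B,C) = 0.8776

A–B: 12/29 sites differ → p ≈ 0.413793, d = −0.75 ln(1 − 0.551724) = 0.601760 ≈ 0.6018.
A–C: 11/29 sites differ → p ≈ 0.37931, d = −0.75 ln(1 − 0.505747) = 0.528531 ≈ 0.5285.
B–C: 15/29 sites differ → p ≈ 0.517241, d = −0.75 ln(1 − 0.689655) = 0.877553 ≈ 0.8776.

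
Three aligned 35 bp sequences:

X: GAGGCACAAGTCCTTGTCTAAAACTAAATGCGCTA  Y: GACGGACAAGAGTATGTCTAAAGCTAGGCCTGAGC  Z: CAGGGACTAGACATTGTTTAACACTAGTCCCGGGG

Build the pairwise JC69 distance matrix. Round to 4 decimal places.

d(X,Y) = 0.6355, d(X,Z) = 0.5716, d(Y,Z) = 0.5128

X–Y: 15/35 sites differ → p ≈ 0.428571, d = −0.75 ln(1 − 0.571428) = 0.635472 ≈ 0.6355.
X–Z: 14/35 sites differ → p = 0.4, d = −0.75 ln(1 − 0.533333) = 0.571605 ≈ 0.5716.
Y–Z: 13/35 sites differ → p ≈ 0.371429, d = −0.75 ln(1 − 0.495239) = 0.512753 ≈ 0.5128.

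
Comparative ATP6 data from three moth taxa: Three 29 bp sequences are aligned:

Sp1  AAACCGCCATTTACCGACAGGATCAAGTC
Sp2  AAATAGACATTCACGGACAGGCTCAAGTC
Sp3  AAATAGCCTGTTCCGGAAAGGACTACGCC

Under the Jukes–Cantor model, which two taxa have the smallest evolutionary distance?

Sp1 and Sp2

Sp1–Sp2: 6/29 differ, p = 0.207, d = 0.242.
Sp1–Sp3: 11/29 differ, p = 0.379, d = 0.529.
Sp2–Sp3: 11/29 differ, p = 0.379, d = 0.529.
The smallest distance is between Sp1 and Sp2.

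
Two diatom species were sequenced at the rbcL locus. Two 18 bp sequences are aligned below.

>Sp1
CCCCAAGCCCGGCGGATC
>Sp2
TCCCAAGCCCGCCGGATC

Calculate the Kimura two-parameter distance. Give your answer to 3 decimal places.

0.121

Of 18 sites, 1 differences are transitions and 1 are transversions, so P = 1/18 ≈ 0.055556 and Q = 1/18 ≈ 0.055556.
Under the Kimura two-parameter model, d = −½ ln(1 − 2P − Q) − ¼ ln(1 − 2Q).
1 − 2P − Q = 0.833332, giving −½ ln(0.833332) = 0.091162.
1 − 2Q = 0.888888, giving −¼ ln(0.888888) = 0.029446.
d = 0.091162 + 0.029446 = 0.120608.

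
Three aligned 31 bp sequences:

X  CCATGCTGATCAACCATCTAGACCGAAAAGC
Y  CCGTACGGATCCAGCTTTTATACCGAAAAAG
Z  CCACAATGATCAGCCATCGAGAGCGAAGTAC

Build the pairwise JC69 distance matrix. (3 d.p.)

d(X,Y) = 0.422, d(X,Z) = 0.367, d(Y,Z) = 0.777

X–Y: 10/31 sites differ → p ≈ 0.322581, d = −0.75 ln(1 − 0.430108) = 0.421731 ≈ 0.422.
X–Z: 9/31 sites differ → p ≈ 0.290323, d = −0.75 ln(1 − 0.387097) = 0.367161 ≈ 0.367.
Y–Z: 15/31 sites differ → p ≈ 0.483871, d = −0.75 ln(1 − 0.645161) = 0.777068 ≈ 0.777.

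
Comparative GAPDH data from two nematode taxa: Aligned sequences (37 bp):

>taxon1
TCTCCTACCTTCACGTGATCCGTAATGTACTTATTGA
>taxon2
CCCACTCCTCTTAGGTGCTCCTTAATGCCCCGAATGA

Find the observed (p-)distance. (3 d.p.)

0.405

The sequences differ at 15 of 37 positions.
p = 15/37 = 0.405405… ≈ 0.405 (to 3 d.p.).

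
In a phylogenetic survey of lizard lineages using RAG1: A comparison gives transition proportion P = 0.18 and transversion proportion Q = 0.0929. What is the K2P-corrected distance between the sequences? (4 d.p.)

Under the Kimura two-parameter model, d = −½ ln(1 − 2P − Q) − ¼ ln(1 − 2Q).
1 − 2P − Q = 0.5471, giving −½ ln(0.5471) = 0.301562.
1 − 2Q = 0.8142, giving −¼ ln(0.8142) = 0.051387.
d = 0.301562 + 0.051387 = 0.352949.

0.3529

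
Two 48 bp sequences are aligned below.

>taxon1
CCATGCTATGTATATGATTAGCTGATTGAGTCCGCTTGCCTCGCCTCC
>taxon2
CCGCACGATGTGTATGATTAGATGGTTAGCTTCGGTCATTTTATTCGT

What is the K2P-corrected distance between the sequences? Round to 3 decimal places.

Of 48 sites, 18 differences are transitions and 5 are transversions, so P = 18/48 = 0.375 and Q = 5/48 ≈ 0.104167.
Under the Kimura two-parameter model, d = −½ ln(1 − 2P − Q) − ¼ ln(1 − 2Q).
1 − 2P − Q = 0.145833, giving −½ ln(0.145833) = 0.962647.
1 − 2Q = 0.791666, giving −¼ ln(0.791666) = 0.058404.
d = 0.962647 + 0.058404 = 1.021051.

1.021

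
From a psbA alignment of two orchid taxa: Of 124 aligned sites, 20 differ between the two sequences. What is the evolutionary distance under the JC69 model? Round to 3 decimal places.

0.182

p = 20/124 ≈ 0.16129.
d = −(3/4) ln(1 − 4p/3) = −0.75 ln(1 − 0.215053) = −0.75 ln(0.784947)
  = −0.75 × (-0.242139) = 0.181604 substitutions/site.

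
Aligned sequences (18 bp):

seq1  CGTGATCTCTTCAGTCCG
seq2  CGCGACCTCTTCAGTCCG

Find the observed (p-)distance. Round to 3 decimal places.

0.111

The sequences differ at 2 of 18 positions (sites 3, 6).
p = 2/18 = 0.111111… ≈ 0.111 (to 3 d.p.).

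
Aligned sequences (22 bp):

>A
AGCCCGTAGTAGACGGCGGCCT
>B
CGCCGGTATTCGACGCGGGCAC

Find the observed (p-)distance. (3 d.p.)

0.364

The sequences differ at 8 of 22 positions (sites 1, 5, 9, 11, 16, 17, 21, 22).
p = 8/22 = 0.363636… ≈ 0.364 (to 3 d.p.).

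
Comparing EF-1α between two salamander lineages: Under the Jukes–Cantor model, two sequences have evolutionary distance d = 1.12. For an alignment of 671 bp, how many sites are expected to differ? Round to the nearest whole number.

Invert JC69: p = (3/4)(1 − e^(−4d/3)) = 0.75 × (1 − e^(-1.493333)) = 0.75 × (1 − 0.224623) = 0.581533.
Expected differing sites = pL ≈ 0.581533 × 671 = 390.208643 ≈ 390.

390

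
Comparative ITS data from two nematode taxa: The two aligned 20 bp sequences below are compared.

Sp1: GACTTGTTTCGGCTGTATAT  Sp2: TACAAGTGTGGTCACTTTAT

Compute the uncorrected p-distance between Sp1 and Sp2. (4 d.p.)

The sequences differ at 9 of 20 positions (sites 1, 4, 5, 8, 10, 12, 14, 15, 17).
p = 9/20 = 0.4500.

0.4500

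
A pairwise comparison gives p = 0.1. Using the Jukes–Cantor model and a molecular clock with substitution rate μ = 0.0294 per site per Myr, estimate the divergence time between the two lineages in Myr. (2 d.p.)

d = −(3/4) ln(1 − 4p/3) = −0.75 ln(1 − 0.133333) = −0.75 ln(0.866667)
  = −0.75 × (-0.143100) = 0.107325 substitutions/site.
Under a molecular clock d = 2μt, so t = d/(2μ) = 0.107325 / (2 × 0.0294) = 1.83 Myr.

1.83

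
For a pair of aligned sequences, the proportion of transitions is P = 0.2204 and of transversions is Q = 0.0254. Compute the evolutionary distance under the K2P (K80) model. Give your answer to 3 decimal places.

Under the Kimura two-parameter model, d = −½ ln(1 − 2P − Q) − ¼ ln(1 − 2Q).
1 − 2P − Q = 0.5338, giving −½ ln(0.5338) = 0.313867.
1 − 2Q = 0.9492, giving −¼ ln(0.9492) = 0.013034.
d = 0.313867 + 0.013034 = 0.326901.

0.327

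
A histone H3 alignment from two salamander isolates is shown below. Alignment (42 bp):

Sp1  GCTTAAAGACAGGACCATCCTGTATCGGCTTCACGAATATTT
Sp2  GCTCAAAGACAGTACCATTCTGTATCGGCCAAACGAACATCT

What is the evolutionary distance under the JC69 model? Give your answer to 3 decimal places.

The sequences differ at 8 of 42 sites (4, 13, 19, 30, 31, 32, 38, 41), so p = 8/42 ≈ 0.190476.
d = −(3/4) ln(1 − 4p/3) = −0.75 ln(1 − 0.253968) = −0.75 ln(0.746032)
  = −0.75 × (-0.292987) = 0.219740 substitutions/site.

0.220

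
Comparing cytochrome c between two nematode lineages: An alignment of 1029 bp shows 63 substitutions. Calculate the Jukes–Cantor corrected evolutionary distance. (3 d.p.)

0.064

p = 63/1029 ≈ 0.061224.
d = −(3/4) ln(1 − 4p/3) = −0.75 ln(1 − 0.081632) = −0.75 ln(0.918368)
  = −0.75 × (-0.085157) = 0.063868 substitutions/site.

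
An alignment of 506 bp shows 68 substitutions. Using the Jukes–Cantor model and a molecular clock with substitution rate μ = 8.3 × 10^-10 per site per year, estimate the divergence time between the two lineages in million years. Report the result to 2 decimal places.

89.21

p = 68/506 ≈ 0.134387.
d = −(3/4) ln(1 − 4p/3) = −0.75 ln(1 − 0.179183) = −0.75 ln(0.820817)
  = −0.75 × (-0.197455) = 0.148091 substitutions/site.
Under a molecular clock d = 2μt, so t = d/(2μ) = 0.148091 / (2 × 8.3 × 10^-10) = 89.21 million years.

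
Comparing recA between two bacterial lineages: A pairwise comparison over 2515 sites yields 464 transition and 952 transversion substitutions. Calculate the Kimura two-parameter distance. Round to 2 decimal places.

P = 464/2515 ≈ 0.184493 and Q = 952/2515 ≈ 0.378529.
Under the Kimura two-parameter model, d = −½ ln(1 − 2P − Q) − ¼ ln(1 − 2Q).
1 − 2P − Q = 0.252485, giving −½ ln(0.252485) = 0.688202.
1 − 2Q = 0.242942, giving −¼ ln(0.242942) = 0.353733.
d = 0.688202 + 0.353733 = 1.041935.

1.04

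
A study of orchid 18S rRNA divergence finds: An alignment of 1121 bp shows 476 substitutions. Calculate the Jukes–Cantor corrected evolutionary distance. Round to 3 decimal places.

0.626

p = 476/1121 ≈ 0.424621.
d = −(3/4) ln(1 − 4p/3) = −0.75 ln(1 − 0.566161) = −0.75 ln(0.433839)
  = −0.75 × (-0.835082) = 0.626312 substitutions/site.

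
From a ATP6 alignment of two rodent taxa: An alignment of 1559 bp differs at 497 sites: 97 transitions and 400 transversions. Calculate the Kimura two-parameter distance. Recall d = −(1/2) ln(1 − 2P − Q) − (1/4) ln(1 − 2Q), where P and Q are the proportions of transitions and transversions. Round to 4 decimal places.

0.4198

P = 97/1559 ≈ 0.062219 and Q = 400/1559 ≈ 0.256575.
Under the Kimura two-parameter model, d = −½ ln(1 − 2P − Q) − ¼ ln(1 − 2Q).
1 − 2P − Q = 0.618987, giving −½ ln(0.618987) = 0.239836.
1 − 2Q = 0.48685, giving −¼ ln(0.48685) = 0.179950.
d = 0.239836 + 0.179950 = 0.419786.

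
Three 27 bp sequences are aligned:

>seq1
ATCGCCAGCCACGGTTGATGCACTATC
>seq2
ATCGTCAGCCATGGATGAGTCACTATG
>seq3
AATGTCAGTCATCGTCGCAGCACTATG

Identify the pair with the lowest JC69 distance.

seq1–seq2: 6/27 differ, p = 0.222, d = 0.264.
seq1–seq3: 10/27 differ, p = 0.370, d = 0.511.
seq2–seq3: 9/27 differ, p = 0.333, d = 0.441.
The smallest distance is between seq1 and seq2.

seq1 and seq2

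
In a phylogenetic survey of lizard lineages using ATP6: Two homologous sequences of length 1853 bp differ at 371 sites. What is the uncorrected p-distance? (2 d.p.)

0.20

p = 371/1853 = 0.200215… ≈ 0.20 (to 2 d.p.).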